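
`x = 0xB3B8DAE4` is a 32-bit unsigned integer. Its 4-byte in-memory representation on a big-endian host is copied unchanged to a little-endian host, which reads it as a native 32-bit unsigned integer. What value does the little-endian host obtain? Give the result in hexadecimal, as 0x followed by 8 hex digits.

Stored big-endian, the bytes at ascending addresses are B3 B8 DA E4.
Read back as little-endian, the first byte is least significant, giving 0xE4DAB8B3.

0xE4DAB8B3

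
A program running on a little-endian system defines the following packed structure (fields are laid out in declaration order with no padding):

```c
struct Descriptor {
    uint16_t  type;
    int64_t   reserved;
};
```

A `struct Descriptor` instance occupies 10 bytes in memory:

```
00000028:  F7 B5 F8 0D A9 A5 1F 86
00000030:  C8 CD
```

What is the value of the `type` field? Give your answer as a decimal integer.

`type` is the first field, at byte offset 0, occupying 2 bytes.
Bytes at offsets 0..1: F7 B5.
Little-endian: lowest address holds the least-significant byte.
Reassemble most-significant byte first: B5 F7 → 0xB5F7.
0xB5F7 = 46583.

46583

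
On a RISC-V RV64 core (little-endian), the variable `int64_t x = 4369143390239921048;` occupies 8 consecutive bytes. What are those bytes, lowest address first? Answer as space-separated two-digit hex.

4369143390239921048 in hexadecimal, padded to 64 bits, is 0x3CA250C3C3FF1398.
Split into bytes (most-significant first): 3C A2 50 C3 C3 FF 13 98.
In little-endian order the low byte comes first in memory.
So at ascending addresses the bytes are 98 13 FF C3 C3 50 A2 3C.

98 13 FF C3 C3 50 A2 3C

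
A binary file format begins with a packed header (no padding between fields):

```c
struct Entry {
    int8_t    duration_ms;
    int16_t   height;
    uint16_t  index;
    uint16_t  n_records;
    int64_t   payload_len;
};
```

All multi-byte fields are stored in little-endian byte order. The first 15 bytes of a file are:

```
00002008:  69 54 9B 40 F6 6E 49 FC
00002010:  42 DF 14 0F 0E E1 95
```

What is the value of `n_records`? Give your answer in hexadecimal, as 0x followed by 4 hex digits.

`n_records` follows `duration_ms` (1 B), `height` (2 B), `index` (2 B), so it starts at offset 1 + 2 + 2 = 5 and occupies 2 bytes.
Bytes at offsets 5..6: 6E 49.
In little-endian order the low byte comes first in memory.
Reassemble most-significant byte first: 49 6E → 0x496E.

0x496E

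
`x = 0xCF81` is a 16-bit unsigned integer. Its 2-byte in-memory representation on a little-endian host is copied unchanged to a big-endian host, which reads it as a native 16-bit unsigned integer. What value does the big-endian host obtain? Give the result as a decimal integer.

33231

Stored little-endian, the bytes at ascending addresses are 81 CF.
Read back as big-endian, the last byte is least significant, giving 0x81CF.
0x81CF = 33231.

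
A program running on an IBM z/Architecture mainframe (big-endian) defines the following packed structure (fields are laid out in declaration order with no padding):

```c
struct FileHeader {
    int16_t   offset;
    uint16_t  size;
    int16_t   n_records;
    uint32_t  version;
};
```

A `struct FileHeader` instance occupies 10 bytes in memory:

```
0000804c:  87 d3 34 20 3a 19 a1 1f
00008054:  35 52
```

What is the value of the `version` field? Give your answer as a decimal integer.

`version` follows `offset` (2 B), `size` (2 B), `n_records` (2 B), so it starts at offset 2 + 2 + 2 = 6 and occupies 4 bytes.
Bytes at offsets 6..9: A1 1F 35 52.
Big-endian stores the most-significant byte at the lowest address.
The bytes are already most-significant first: 0xA11F3552.
0xA11F3552 = 2703177042.

2703177042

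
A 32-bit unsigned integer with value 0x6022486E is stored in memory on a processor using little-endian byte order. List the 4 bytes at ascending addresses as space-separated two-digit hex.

6E 48 22 60

Split into bytes (most-significant first): 60 22 48 6E.
In little-endian order the low byte comes first in memory.
So at ascending addresses the bytes are 6E 48 22 60.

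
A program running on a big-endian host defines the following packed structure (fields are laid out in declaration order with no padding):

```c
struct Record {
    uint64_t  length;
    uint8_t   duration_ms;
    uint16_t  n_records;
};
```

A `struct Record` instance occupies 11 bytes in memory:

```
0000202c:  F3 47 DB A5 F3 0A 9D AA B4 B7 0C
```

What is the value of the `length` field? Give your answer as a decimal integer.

17530221580356591018

`length` is the first field, at byte offset 0, occupying 8 bytes.
Bytes at offsets 0..7: F3 47 DB A5 F3 0A 9D AA.
Big-endian: lowest address holds the most-significant byte.
The bytes are already most-significant first: 0xF347DBA5F30A9DAA.
0xF347DBA5F30A9DAA = 17530221580356591018.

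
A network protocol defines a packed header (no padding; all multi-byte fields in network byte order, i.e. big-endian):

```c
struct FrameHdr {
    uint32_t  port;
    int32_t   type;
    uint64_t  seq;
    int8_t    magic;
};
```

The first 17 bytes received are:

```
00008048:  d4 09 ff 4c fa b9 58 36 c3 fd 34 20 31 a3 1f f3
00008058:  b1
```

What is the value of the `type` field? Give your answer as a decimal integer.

`type` follows `port` (4 bytes), so it starts at byte offset 4 and occupies 4 bytes.
Bytes at offsets 4..7: FA B9 58 36.
Big-endian: lowest address holds the most-significant byte.
The bytes are already most-significant first: 0xFAB95836.
Top bit is set, so as a signed 32-bit value this is 0xFAB95836 − 2^32 = -88516554.

-88516554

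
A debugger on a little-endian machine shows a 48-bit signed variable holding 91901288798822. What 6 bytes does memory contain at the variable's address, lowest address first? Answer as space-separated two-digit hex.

66 5A AC 6F 95 53

91901288798822 in hexadecimal, padded to 48 bits, is 0x53956FAC5A66.
Split into bytes (most-significant first): 53 95 6F AC 5A 66.
Little-endian stores the least-significant byte at the lowest address.
So at ascending addresses the bytes are 66 5A AC 6F 95 53.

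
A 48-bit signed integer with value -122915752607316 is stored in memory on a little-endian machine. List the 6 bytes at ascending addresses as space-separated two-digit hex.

Two's complement of -122915752607316 in 48 bits: 122915752607316 = 0x6FCA8DC57E54; invert → 0x9035723A81AB; add 1 → 0x9035723A81AC.
Split into bytes (most-significant first): 90 35 72 3A 81 AC.
Little-endian: lowest address holds the least-significant byte.
So at ascending addresses the bytes are AC 81 3A 72 35 90.

AC 81 3A 72 35 90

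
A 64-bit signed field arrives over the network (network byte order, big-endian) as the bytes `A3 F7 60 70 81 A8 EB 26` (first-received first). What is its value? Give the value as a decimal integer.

In big-endian order the high byte comes first in memory.
The bytes are already most-significant first: 0xA3F7607081A8EB26.
Top bit is set, so as a signed 64-bit value this is 0xA3F7607081A8EB26 − 2^64 = -6631725889951831258.

-6631725889951831258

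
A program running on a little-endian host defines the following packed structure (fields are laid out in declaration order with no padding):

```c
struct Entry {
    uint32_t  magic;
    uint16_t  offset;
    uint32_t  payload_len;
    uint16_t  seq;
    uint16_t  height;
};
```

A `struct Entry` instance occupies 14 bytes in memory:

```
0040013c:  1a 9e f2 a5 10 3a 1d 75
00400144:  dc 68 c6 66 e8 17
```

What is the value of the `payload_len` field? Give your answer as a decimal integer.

`payload_len` follows `magic` (4 B), `offset` (2 B), so it starts at offset 4 + 2 = 6 and occupies 4 bytes.
Bytes at offsets 6..9: 1D 75 DC 68.
Little-endian: lowest address holds the least-significant byte.
Reassemble most-significant byte first: 68 DC 75 1D → 0x68DC751D.
0x68DC751D = 1759278365.

1759278365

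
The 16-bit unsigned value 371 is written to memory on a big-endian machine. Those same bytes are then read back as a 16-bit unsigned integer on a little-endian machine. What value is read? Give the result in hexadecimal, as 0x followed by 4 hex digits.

371 in 16-bit hexadecimal is 0x0173.
Stored big-endian, the bytes at ascending addresses are 01 73.
Read back as little-endian, the first byte is least significant, giving 0x7301.

0x7301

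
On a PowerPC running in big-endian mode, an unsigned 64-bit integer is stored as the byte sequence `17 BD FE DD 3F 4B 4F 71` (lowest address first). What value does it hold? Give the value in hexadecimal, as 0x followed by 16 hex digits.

0x17BDFEDD3F4B4F71

Big-endian stores the most-significant byte at the lowest address.
The bytes are already most-significant first: 0x17BDFEDD3F4B4F71.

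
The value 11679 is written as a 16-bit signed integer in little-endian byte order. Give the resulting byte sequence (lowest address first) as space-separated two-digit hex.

9F 2D

11679 in hexadecimal, padded to 16 bits, is 0x2D9F.
Split into bytes (most-significant first): 2D 9F.
Little-endian stores the least-significant byte at the lowest address.
So at ascending addresses the bytes are 9F 2D.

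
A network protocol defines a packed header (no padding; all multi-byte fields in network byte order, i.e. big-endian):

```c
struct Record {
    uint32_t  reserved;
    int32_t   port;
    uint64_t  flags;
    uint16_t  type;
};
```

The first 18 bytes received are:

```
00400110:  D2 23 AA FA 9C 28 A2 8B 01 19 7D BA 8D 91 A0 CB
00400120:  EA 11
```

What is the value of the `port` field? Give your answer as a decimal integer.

-1675058549

`port` follows `reserved` (4 bytes), so it starts at byte offset 4 and occupies 4 bytes.
Bytes at offsets 4..7: 9C 28 A2 8B.
Big-endian: lowest address holds the most-significant byte.
The bytes are already most-significant first: 0x9C28A28B.
Top bit is set, so as a signed 32-bit value this is 0x9C28A28B − 2^32 = -1675058549.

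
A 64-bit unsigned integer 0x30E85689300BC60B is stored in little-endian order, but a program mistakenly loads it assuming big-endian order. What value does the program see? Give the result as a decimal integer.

848377882896427056

Stored little-endian, the bytes at ascending addresses are 0B C6 0B 30 89 56 E8 30.
Read back as big-endian, the last byte is least significant, giving 0x0BC60B308956E830.
0x0BC60B308956E830 = 848377882896427056.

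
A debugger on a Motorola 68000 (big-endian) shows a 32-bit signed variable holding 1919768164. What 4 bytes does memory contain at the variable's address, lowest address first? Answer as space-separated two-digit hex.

1919768164 in hexadecimal, padded to 32 bits, is 0x726D5664.
Split into bytes (most-significant first): 72 6D 56 64.
Big-endian stores the most-significant byte at the lowest address.
So the memory order matches the most-significant-first order: 72 6D 56 64.

72 6D 56 64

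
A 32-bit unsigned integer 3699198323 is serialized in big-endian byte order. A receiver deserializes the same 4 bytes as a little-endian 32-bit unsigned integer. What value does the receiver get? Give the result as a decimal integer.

3699198323 in 32-bit hexadecimal is 0xDC7D4973.
Stored big-endian, the bytes at ascending addresses are DC 7D 49 73.
Read back as little-endian, the first byte is least significant, giving 0x73497DDC.
0x73497DDC = 1934196188.

1934196188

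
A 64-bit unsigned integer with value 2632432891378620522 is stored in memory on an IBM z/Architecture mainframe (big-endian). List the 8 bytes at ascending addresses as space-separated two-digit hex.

24 88 47 C4 79 AD 58 6A

2632432891378620522 in hexadecimal, padded to 64 bits, is 0x248847C479AD586A.
Split into bytes (most-significant first): 24 88 47 C4 79 AD 58 6A.
In big-endian order the high byte comes first in memory.
So the memory order matches the most-significant-first order: 24 88 47 C4 79 AD 58 6A.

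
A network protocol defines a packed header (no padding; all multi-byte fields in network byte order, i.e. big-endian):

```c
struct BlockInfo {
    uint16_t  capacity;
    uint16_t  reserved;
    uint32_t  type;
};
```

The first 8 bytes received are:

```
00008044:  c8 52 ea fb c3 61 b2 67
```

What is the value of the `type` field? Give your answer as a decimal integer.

3277959783

`type` follows `capacity` (2 B), `reserved` (2 B), so it starts at offset 2 + 2 = 4 and occupies 4 bytes.
Bytes at offsets 4..7: C3 61 B2 67.
In big-endian order the high byte comes first in memory.
The bytes are already most-significant first: 0xC361B267.
0xC361B267 = 3277959783.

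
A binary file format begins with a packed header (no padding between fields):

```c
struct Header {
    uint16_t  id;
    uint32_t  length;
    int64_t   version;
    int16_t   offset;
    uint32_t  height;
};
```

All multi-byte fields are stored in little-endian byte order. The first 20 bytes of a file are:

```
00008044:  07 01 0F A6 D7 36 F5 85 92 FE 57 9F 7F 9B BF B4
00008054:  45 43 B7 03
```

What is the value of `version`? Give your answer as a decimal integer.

-7241894475506481675

`version` follows `id` (2 B), `length` (4 B), so it starts at offset 2 + 4 = 6 and occupies 8 bytes.
Bytes at offsets 6..13: F5 85 92 FE 57 9F 7F 9B.
Little-endian: lowest address holds the least-significant byte.
Reassemble most-significant byte first: 9B 7F 9F 57 FE 92 85 F5 → 0x9B7F9F57FE9285F5.
Top bit is set, so as a signed 64-bit value this is 0x9B7F9F57FE9285F5 − 2^64 = -7241894475506481675.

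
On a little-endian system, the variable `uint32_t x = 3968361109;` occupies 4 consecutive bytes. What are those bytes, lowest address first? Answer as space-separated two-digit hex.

3968361109 in hexadecimal, padded to 32 bits, is 0xEC886295.
Split into bytes (most-significant first): EC 88 62 95.
In little-endian order the low byte comes first in memory.
So at ascending addresses the bytes are 95 62 88 EC.

95 62 88 EC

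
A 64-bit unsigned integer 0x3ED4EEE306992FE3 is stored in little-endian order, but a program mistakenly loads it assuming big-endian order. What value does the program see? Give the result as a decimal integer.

Stored little-endian, the bytes at ascending addresses are E3 2F 99 06 E3 EE D4 3E.
Read back as big-endian, the last byte is least significant, giving 0xE32F9906E3EED43E.
0xE32F9906E3EED43E = 16370471425387975742.

16370471425387975742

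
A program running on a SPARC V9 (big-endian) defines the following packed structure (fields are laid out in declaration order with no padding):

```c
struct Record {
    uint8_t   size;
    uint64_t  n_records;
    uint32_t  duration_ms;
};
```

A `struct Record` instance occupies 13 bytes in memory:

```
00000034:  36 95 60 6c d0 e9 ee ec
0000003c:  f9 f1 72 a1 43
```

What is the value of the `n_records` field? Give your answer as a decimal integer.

`n_records` follows `size` (1 byte), so it starts at byte offset 1 and occupies 8 bytes.
Bytes at offsets 1..8: 95 60 6C D0 E9 EE EC F9.
Big-endian: lowest address holds the most-significant byte.
The bytes are already most-significant first: 0x95606CD0E9EEECF9.
0x95606CD0E9EEECF9 = 10763722753949232377.

10763722753949232377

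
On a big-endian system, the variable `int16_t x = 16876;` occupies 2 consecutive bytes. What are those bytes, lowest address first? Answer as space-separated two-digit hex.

41 EC

16876 in hexadecimal, padded to 16 bits, is 0x41EC.
Split into bytes (most-significant first): 41 EC.
Big-endian: lowest address holds the most-significant byte.
So the memory order matches the most-significant-first order: 41 EC.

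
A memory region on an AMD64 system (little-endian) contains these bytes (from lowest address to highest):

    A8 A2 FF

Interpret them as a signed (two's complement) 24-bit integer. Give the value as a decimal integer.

-23896

In little-endian order the low byte comes first in memory.
Reassemble most-significant byte first: FF A2 A8 → 0xFFA2A8.
Top bit is set, so as a signed 24-bit value this is 0xFFA2A8 − 2^24 = -23896.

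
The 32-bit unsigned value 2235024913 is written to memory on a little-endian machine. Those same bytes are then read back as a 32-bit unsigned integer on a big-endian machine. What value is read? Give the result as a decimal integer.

2235024913 in 32-bit hexadecimal is 0x8537C611.
Stored little-endian, the bytes at ascending addresses are 11 C6 37 85.
Read back as big-endian, the last byte is least significant, giving 0x11C63785.
0x11C63785 = 298203013.

298203013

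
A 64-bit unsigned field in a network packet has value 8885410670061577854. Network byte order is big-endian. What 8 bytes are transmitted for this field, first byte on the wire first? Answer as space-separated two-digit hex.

8885410670061577854 in hexadecimal, padded to 64 bits, is 0x7B4F51ED707C667E.
Split into bytes (most-significant first): 7B 4F 51 ED 70 7C 66 7E.
In big-endian order the high byte comes first in memory.
So the memory order matches the most-significant-first order: 7B 4F 51 ED 70 7C 66 7E.

7B 4F 51 ED 70 7C 66 7E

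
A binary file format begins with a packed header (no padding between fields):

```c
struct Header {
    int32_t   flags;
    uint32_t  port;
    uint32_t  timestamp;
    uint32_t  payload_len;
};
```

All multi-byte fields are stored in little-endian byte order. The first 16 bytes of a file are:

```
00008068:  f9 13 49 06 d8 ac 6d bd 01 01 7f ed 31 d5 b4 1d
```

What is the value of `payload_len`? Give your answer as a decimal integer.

`payload_len` follows `flags` (4 B), `port` (4 B), `timestamp` (4 B), so it starts at offset 4 + 4 + 4 = 12 and occupies 4 bytes.
Bytes at offsets 12..15: 31 D5 B4 1D.
In little-endian order the low byte comes first in memory.
Reassemble most-significant byte first: 1D B4 D5 31 → 0x1DB4D531.
0x1DB4D531 = 498390321.

498390321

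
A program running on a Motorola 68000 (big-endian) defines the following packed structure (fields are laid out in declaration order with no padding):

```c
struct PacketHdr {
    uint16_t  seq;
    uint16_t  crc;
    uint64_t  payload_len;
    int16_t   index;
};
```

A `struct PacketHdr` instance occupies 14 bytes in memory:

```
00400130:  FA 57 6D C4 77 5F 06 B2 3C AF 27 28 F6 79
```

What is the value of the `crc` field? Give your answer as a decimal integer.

28100

`crc` follows `seq` (2 bytes), so it starts at byte offset 2 and occupies 2 bytes.
Bytes at offsets 2..3: 6D C4.
In big-endian order the high byte comes first in memory.
The bytes are already most-significant first: 0x6DC4.
0x6DC4 = 28100.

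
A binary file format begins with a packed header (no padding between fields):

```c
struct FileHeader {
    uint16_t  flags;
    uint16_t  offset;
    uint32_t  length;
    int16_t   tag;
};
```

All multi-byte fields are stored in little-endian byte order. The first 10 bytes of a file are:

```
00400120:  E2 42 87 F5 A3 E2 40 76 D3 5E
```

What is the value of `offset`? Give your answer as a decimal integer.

`offset` follows `flags` (2 bytes), so it starts at byte offset 2 and occupies 2 bytes.
Bytes at offsets 2..3: 87 F5.
Little-endian stores the least-significant byte at the lowest address.
Reassemble most-significant byte first: F5 87 → 0xF587.
0xF587 = 62855.

62855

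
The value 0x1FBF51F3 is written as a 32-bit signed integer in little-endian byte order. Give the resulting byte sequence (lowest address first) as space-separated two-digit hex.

F3 51 BF 1F

Split into bytes (most-significant first): 1F BF 51 F3.
Little-endian stores the least-significant byte at the lowest address.
So at ascending addresses the bytes are F3 51 BF 1F.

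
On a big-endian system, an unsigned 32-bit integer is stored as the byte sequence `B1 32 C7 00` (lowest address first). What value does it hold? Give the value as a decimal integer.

2972894976

In big-endian order the high byte comes first in memory.
The bytes are already most-significant first: 0xB132C700.
0xB132C700 = 2972894976.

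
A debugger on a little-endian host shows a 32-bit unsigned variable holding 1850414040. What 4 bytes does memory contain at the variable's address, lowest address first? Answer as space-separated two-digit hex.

1850414040 in hexadecimal, padded to 32 bits, is 0x6E4B13D8.
Split into bytes (most-significant first): 6E 4B 13 D8.
Little-endian: lowest address holds the least-significant byte.
So at ascending addresses the bytes are D8 13 4B 6E.

D8 13 4B 6E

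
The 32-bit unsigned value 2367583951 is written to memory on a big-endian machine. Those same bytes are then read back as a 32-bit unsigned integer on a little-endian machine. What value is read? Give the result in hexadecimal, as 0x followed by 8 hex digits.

2367583951 in 32-bit hexadecimal is 0x8D1E76CF.
Stored big-endian, the bytes at ascending addresses are 8D 1E 76 CF.
Read back as little-endian, the first byte is least significant, giving 0xCF761E8D.

0xCF761E8D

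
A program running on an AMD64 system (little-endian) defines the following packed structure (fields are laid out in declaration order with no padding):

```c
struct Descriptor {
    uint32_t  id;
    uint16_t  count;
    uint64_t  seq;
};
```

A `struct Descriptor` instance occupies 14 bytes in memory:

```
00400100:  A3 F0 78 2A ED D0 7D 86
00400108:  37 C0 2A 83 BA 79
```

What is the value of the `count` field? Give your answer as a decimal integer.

`count` follows `id` (4 bytes), so it starts at byte offset 4 and occupies 2 bytes.
Bytes at offsets 4..5: ED D0.
In little-endian order the low byte comes first in memory.
Reassemble most-significant byte first: D0 ED → 0xD0ED.
0xD0ED = 53485.

53485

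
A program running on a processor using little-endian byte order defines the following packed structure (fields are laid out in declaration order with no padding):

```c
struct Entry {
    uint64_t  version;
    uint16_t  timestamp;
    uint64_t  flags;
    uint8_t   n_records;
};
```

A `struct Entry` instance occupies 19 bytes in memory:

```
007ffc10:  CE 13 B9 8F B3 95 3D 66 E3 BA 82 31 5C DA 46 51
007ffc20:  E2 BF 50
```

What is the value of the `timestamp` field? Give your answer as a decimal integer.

`timestamp` follows `version` (8 bytes), so it starts at byte offset 8 and occupies 2 bytes.
Bytes at offsets 8..9: E3 BA.
In little-endian order the low byte comes first in memory.
Reassemble most-significant byte first: BA E3 → 0xBAE3.
0xBAE3 = 47843.

47843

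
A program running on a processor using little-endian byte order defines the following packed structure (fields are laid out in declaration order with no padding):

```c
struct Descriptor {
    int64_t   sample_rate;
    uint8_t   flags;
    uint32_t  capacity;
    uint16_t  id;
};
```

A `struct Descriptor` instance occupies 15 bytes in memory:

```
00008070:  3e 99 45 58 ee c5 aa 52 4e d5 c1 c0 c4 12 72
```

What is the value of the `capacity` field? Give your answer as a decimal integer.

3300966869

`capacity` follows `sample_rate` (8 B), `flags` (1 B), so it starts at offset 8 + 1 = 9 and occupies 4 bytes.
Bytes at offsets 9..12: D5 C1 C0 C4.
Little-endian stores the least-significant byte at the lowest address.
Reassemble most-significant byte first: C4 C0 C1 D5 → 0xC4C0C1D5.
0xC4C0C1D5 = 3300966869.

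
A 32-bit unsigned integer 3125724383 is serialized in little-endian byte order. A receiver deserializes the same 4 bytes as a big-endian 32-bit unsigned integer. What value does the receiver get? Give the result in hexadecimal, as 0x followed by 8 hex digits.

0xDFC44EBA

3125724383 in 32-bit hexadecimal is 0xBA4EC4DF.
Stored little-endian, the bytes at ascending addresses are DF C4 4E BA.
Read back as big-endian, the last byte is least significant, giving 0xDFC44EBA.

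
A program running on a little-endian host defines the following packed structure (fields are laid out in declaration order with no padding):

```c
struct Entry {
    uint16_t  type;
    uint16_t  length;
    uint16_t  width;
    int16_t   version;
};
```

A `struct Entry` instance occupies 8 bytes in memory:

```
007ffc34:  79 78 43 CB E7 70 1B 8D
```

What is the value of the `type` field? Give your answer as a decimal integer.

`type` is the first field, at byte offset 0, occupying 2 bytes.
Bytes at offsets 0..1: 79 78.
Little-endian stores the least-significant byte at the lowest address.
Reassemble most-significant byte first: 78 79 → 0x7879.
0x7879 = 30841.

30841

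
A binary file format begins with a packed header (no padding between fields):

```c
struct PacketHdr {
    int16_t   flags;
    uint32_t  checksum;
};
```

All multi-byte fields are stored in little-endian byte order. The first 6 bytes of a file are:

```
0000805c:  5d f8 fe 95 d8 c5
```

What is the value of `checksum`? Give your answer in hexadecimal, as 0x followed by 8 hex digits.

`checksum` follows `flags` (2 bytes), so it starts at byte offset 2 and occupies 4 bytes.
Bytes at offsets 2..5: FE 95 D8 C5.
In little-endian order the low byte comes first in memory.
Reassemble most-significant byte first: C5 D8 95 FE → 0xC5D895FE.

0xC5D895FE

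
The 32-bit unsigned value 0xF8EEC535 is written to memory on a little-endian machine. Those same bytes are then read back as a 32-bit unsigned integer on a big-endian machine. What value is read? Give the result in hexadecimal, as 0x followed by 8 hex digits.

0x35C5EEF8

Stored little-endian, the bytes at ascending addresses are 35 C5 EE F8.
Read back as big-endian, the last byte is least significant, giving 0x35C5EEF8.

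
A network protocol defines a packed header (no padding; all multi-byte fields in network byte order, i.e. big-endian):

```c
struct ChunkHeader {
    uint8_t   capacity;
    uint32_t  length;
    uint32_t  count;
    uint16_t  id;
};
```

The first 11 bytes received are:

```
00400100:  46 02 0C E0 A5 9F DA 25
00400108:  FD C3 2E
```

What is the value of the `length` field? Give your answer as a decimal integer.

`length` follows `capacity` (1 byte), so it starts at byte offset 1 and occupies 4 bytes.
Bytes at offsets 1..4: 02 0C E0 A5.
Big-endian stores the most-significant byte at the lowest address.
The bytes are already most-significant first: 0x020CE0A5.
0x020CE0A5 = 34398373.

34398373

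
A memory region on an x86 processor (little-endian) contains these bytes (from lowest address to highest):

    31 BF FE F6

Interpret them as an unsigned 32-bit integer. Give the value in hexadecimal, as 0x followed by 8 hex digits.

0xF6FEBF31

In little-endian order the low byte comes first in memory.
Reassemble most-significant byte first: F6 FE BF 31 → 0xF6FEBF31.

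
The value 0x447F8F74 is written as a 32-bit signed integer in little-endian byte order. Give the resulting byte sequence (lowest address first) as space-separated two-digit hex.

Split into bytes (most-significant first): 44 7F 8F 74.
Little-endian: lowest address holds the least-significant byte.
So at ascending addresses the bytes are 74 8F 7F 44.

74 8F 7F 44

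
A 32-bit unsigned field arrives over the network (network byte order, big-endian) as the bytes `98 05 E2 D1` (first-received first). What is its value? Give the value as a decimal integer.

2550522577

Big-endian stores the most-significant byte at the lowest address.
The bytes are already most-significant first: 0x9805E2D1.
0x9805E2D1 = 2550522577.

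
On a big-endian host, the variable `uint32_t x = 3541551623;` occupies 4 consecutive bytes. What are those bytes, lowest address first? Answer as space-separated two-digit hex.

3541551623 in hexadecimal, padded to 32 bits, is 0xD317CA07.
Split into bytes (most-significant first): D3 17 CA 07.
In big-endian order the high byte comes first in memory.
So the memory order matches the most-significant-first order: D3 17 CA 07.

D3 17 CA 07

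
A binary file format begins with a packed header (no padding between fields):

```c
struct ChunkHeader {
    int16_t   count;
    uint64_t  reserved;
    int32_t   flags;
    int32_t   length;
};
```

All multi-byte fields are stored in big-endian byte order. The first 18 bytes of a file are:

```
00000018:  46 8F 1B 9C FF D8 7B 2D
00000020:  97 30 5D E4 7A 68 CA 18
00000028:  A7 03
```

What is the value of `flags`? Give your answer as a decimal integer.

`flags` follows `count` (2 B), `reserved` (8 B), so it starts at offset 2 + 8 = 10 and occupies 4 bytes.
Bytes at offsets 10..13: 5D E4 7A 68.
In big-endian order the high byte comes first in memory.
The bytes are already most-significant first: 0x5DE47A68.
0x5DE47A68 = 1575254632.

1575254632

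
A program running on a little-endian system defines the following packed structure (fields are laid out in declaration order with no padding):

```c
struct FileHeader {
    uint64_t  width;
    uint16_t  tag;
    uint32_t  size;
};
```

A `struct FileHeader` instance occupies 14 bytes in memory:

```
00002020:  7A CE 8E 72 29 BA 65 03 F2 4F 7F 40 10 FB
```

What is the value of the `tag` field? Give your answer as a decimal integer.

20466

`tag` follows `width` (8 bytes), so it starts at byte offset 8 and occupies 2 bytes.
Bytes at offsets 8..9: F2 4F.
Little-endian stores the least-significant byte at the lowest address.
Reassemble most-significant byte first: 4F F2 → 0x4FF2.
0x4FF2 = 20466.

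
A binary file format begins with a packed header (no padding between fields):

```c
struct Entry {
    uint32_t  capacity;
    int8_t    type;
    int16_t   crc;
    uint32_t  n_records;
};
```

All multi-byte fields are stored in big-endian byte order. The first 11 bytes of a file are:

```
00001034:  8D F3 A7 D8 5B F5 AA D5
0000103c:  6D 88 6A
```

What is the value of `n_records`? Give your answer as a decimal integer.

`n_records` follows `capacity` (4 B), `type` (1 B), `crc` (2 B), so it starts at offset 4 + 1 + 2 = 7 and occupies 4 bytes.
Bytes at offsets 7..10: D5 6D 88 6A.
Big-endian stores the most-significant byte at the lowest address.
The bytes are already most-significant first: 0xD56D886A.
0xD56D886A = 3580725354.

3580725354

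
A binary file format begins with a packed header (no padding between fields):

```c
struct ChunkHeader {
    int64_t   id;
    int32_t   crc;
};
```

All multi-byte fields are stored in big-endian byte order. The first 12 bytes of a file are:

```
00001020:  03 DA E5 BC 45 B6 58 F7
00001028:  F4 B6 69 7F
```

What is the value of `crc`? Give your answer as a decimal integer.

`crc` follows `id` (8 bytes), so it starts at byte offset 8 and occupies 4 bytes.
Bytes at offsets 8..11: F4 B6 69 7F.
In big-endian order the high byte comes first in memory.
The bytes are already most-significant first: 0xF4B6697F.
Top bit is set, so as a signed 32-bit value this is 0xF4B6697F − 2^32 = -189372033.

-189372033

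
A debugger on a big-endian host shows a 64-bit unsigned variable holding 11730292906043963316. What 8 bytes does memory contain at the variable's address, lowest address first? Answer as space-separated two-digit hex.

11730292906043963316 in hexadecimal, padded to 64 bits, is 0xA2CA5F3F9008F7B4.
Split into bytes (most-significant first): A2 CA 5F 3F 90 08 F7 B4.
In big-endian order the high byte comes first in memory.
So the memory order matches the most-significant-first order: A2 CA 5F 3F 90 08 F7 B4.

A2 CA 5F 3F 90 08 F7 B4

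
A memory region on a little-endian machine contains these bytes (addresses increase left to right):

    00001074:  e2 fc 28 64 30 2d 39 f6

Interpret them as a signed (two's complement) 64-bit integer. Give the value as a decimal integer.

Little-endian: lowest address holds the least-significant byte.
Reassemble most-significant byte first: F6 39 2D 30 64 28 FC E2 → 0xF6392D306428FCE2.
Top bit is set, so as a signed 64-bit value this is 0xF6392D306428FCE2 − 2^64 = -704482180844684062.

-704482180844684062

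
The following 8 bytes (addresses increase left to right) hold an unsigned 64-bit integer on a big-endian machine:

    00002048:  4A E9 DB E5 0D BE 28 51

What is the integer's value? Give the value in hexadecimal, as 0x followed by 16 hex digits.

Big-endian stores the most-significant byte at the lowest address.
The bytes are already most-significant first: 0x4AE9DBE50DBE2851.

0x4AE9DBE50DBE2851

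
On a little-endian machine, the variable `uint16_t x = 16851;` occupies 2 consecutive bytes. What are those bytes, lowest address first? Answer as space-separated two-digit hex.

16851 in hexadecimal, padded to 16 bits, is 0x41D3.
Split into bytes (most-significant first): 41 D3.
Little-endian stores the least-significant byte at the lowest address.
So at ascending addresses the bytes are D3 41.

D3 41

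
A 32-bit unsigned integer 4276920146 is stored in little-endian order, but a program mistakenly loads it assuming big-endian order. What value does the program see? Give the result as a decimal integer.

1386212606

4276920146 in 32-bit hexadecimal is 0xFEEC9F52.
Stored little-endian, the bytes at ascending addresses are 52 9F EC FE.
Read back as big-endian, the last byte is least significant, giving 0x529FECFE.
0x529FECFE = 1386212606.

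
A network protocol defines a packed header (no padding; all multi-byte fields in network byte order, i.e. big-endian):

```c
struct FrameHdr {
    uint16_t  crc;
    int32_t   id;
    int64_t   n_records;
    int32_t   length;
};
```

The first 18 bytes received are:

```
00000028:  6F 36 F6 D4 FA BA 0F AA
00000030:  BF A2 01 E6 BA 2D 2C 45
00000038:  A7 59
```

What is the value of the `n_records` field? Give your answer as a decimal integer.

1128925359147235885

`n_records` follows `crc` (2 B), `id` (4 B), so it starts at offset 2 + 4 = 6 and occupies 8 bytes.
Bytes at offsets 6..13: 0F AA BF A2 01 E6 BA 2D.
In big-endian order the high byte comes first in memory.
The bytes are already most-significant first: 0x0FAABFA201E6BA2D.
0x0FAABFA201E6BA2D = 1128925359147235885.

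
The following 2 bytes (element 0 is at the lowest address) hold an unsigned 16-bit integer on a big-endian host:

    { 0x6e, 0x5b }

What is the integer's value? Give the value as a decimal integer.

28251

In big-endian order the high byte comes first in memory.
The bytes are already most-significant first: 0x6E5B.
0x6E5B = 28251.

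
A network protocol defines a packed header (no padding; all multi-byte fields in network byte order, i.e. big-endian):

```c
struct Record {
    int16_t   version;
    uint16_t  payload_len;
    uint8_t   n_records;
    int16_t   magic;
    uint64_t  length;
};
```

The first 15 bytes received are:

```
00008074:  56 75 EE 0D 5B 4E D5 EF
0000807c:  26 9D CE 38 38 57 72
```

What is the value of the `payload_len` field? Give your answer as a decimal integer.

60941

`payload_len` follows `version` (2 bytes), so it starts at byte offset 2 and occupies 2 bytes.
Bytes at offsets 2..3: EE 0D.
Big-endian stores the most-significant byte at the lowest address.
The bytes are already most-significant first: 0xEE0D.
0xEE0D = 60941.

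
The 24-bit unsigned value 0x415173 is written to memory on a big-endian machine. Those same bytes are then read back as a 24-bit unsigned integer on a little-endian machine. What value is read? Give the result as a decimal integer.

7557441

Stored big-endian, the bytes at ascending addresses are 41 51 73.
Read back as little-endian, the first byte is least significant, giving 0x735141.
0x735141 = 7557441.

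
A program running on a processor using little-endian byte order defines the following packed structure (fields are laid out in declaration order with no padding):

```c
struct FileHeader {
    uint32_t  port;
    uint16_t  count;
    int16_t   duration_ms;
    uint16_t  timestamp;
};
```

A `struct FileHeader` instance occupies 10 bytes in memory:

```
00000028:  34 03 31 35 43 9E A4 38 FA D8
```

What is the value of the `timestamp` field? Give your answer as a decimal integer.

55546

`timestamp` follows `port` (4 B), `count` (2 B), `duration_ms` (2 B), so it starts at offset 4 + 2 + 2 = 8 and occupies 2 bytes.
Bytes at offsets 8..9: FA D8.
Little-endian: lowest address holds the least-significant byte.
Reassemble most-significant byte first: D8 FA → 0xD8FA.
0xD8FA = 55546.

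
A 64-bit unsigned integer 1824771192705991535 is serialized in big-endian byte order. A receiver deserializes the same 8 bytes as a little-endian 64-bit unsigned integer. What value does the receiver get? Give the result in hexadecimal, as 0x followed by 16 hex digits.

0x6F439B51BBE35219

1824771192705991535 in 64-bit hexadecimal is 0x1952E3BB519B436F.
Stored big-endian, the bytes at ascending addresses are 19 52 E3 BB 51 9B 43 6F.
Read back as little-endian, the first byte is least significant, giving 0x6F439B51BBE35219.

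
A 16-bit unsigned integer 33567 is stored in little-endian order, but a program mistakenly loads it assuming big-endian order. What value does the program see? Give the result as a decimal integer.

33567 in 16-bit hexadecimal is 0x831F.
Stored little-endian, the bytes at ascending addresses are 1F 83.
Read back as big-endian, the last byte is least significant, giving 0x1F83.
0x1F83 = 8067.

8067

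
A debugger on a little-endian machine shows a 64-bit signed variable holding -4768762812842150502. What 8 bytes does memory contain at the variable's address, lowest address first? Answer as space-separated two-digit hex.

Two's complement of -4768762812842150502 in 64 bits: 4768762812842150502 = 0x422E0C83258C8A66; invert → 0xBDD1F37CDA737599; add 1 → 0xBDD1F37CDA73759A.
Split into bytes (most-significant first): BD D1 F3 7C DA 73 75 9A.
Little-endian stores the least-significant byte at the lowest address.
So at ascending addresses the bytes are 9A 75 73 DA 7C F3 D1 BD.

9A 75 73 DA 7C F3 D1 BD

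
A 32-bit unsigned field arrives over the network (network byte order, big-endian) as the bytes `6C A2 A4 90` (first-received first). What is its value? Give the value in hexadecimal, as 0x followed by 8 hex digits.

In big-endian order the high byte comes first in memory.
The bytes are already most-significant first: 0x6CA2A490.

0x6CA2A490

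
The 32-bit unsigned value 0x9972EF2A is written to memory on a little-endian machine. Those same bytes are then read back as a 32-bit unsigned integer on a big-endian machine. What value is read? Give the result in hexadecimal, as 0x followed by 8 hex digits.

Stored little-endian, the bytes at ascending addresses are 2A EF 72 99.
Read back as big-endian, the last byte is least significant, giving 0x2AEF7299.

0x2AEF7299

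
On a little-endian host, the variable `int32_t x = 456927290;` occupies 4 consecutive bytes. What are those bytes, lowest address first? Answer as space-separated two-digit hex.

3A 28 3C 1B

456927290 in hexadecimal, padded to 32 bits, is 0x1B3C283A.
Split into bytes (most-significant first): 1B 3C 28 3A.
In little-endian order the low byte comes first in memory.
So at ascending addresses the bytes are 3A 28 3C 1B.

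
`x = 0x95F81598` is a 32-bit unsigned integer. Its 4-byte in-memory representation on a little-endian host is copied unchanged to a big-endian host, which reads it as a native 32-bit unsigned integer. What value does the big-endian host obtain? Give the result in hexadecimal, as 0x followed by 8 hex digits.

0x9815F895

Stored little-endian, the bytes at ascending addresses are 98 15 F8 95.
Read back as big-endian, the last byte is least significant, giving 0x9815F895.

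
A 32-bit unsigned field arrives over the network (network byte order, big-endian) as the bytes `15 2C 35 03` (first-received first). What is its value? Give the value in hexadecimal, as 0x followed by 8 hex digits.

In big-endian order the high byte comes first in memory.
The bytes are already most-significant first: 0x152C3503.

0x152C3503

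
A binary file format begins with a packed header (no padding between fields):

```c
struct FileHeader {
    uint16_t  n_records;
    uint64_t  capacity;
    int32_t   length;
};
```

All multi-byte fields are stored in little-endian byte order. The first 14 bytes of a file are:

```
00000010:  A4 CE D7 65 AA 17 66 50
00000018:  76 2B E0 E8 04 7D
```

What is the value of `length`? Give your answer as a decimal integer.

`length` follows `n_records` (2 B), `capacity` (8 B), so it starts at offset 2 + 8 = 10 and occupies 4 bytes.
Bytes at offsets 10..13: E0 E8 04 7D.
Little-endian: lowest address holds the least-significant byte.
Reassemble most-significant byte first: 7D 04 E8 E0 → 0x7D04E8E0.
0x7D04E8E0 = 2097473760.

2097473760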